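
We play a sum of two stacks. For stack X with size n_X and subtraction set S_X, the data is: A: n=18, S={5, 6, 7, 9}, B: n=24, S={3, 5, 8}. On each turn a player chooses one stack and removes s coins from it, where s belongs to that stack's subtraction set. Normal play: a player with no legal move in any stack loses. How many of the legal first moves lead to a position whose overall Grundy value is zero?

Stack A, S = {5, 6, 7, 9}:
n :  0  1  2  3  4  5  6  7  8  9 10 11 12 13 14 15 16 17 18
G :  0  0  0  0  0  1  1  1  1  1  2  2  2  2  0  0  0  0  0
G_A(18) = 0.
Stack B, S = {3, 5, 8}:
G(0) = 0
G(1) = mex{} = 0
G(2) = mex{} = 0
G(3) = mex{0} = 1
G(4) = mex{0} = 1
G(5) = mex{0,0} = 1
G(6) = mex{1,0} = 2
G(7) = mex{1,0} = 2
G(8) = mex{1,1,0} = 2
G(9) = mex{2,1,0} = 3
G(10) = mex{2,1,0} = 3
G(11) = mex{2,2,1} = 0
G(12) = mex{3,2,1} = 0
G(13) = mex{3,2,1} = 0
G(14) = mex{0,3,2} = 1
G(15) = mex{0,3,2} = 1
G(16) = mex{0,0,2} = 1
G(17) = mex{1,0,3} = 2
G(18) = mex{1,0,3} = 2
G(19) = mex{1,1,0} = 2
G(20) = mex{2,1,0} = 3
G(21) = mex{2,1,0} = 3
G(22) = mex{2,2,1} = 0
G(23) = mex{3,2,1} = 0
G(24) = mex{3,2,1} = 0
G_B(24) = 0.
Combined Grundy value = 0 ⊕ 0 = 0.
A winning move leaves total XOR = 0, i.e. changes one component's Grundy value g to g ⊕ X where X is the current total.
Stack A: target g' = 0⊕0 = 0, but every legal move changes the Grundy value (mex property), so 0 moves.
Stack B: target g' = 0⊕0 = 0, but every legal move changes the Grundy value (mex property), so 0 moves.

0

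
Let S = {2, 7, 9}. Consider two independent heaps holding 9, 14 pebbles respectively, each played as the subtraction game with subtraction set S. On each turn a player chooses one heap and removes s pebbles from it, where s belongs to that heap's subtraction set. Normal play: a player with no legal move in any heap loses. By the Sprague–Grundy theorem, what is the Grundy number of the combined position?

All heaps use S = {2, 7, 9}:
G(0) = 0
G(1) = mex{} = 0
G(2) = mex{0} = 1
G(3) = mex{0} = 1
G(4) = mex{1} = 0
G(5) = mex{1} = 0
G(6) = mex{0} = 1
G(7) = mex{0,0} = 1
G(8) = mex{1,0} = 2
G(9) = mex{1,1,0} = 2
G(10) = mex{2,1,0} = 3
G(11) = mex{2,0,1} = 3
G(12) = mex{3,0,1} = 2
G(13) = mex{3,1,0} = 2
G(14) = mex{2,1,0} = 3
Heap A: G(9) = 2.
Heap B: G(14) = 3.
Combined Grundy value = 2 ⊕ 3 = 1.

1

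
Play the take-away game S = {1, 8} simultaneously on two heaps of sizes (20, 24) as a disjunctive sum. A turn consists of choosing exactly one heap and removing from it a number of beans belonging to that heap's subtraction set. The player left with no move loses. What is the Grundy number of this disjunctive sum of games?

0

All heaps use S = {1, 8}:
n :  0  1  2  3  4  5  6  7  8  9 10 11 12 13 14 15 16 17 18 19 20 21 22 23 24
G :  0  1  0  1  0  1  0  1  2  0  1  0  1  0  1  0  1  2  0  1  0  1  0  1  0
Heap A: G(20) = 0.
Heap B: G(24) = 0.
Combined Grundy value = 0 ⊕ 0 = 0.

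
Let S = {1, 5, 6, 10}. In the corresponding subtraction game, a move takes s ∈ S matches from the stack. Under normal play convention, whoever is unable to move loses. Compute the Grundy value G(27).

n :  0  1  2  3  4  5  6  7  8  9 10 11 12 13 14 15 16 17 18 19 20 21 22 23 24 25 26 27
G :  0  1  0  1  0  1  2  3  2  3  2  0  1  0  1  0  1  2  3  2  3  2  0  1  0  1  0  1

1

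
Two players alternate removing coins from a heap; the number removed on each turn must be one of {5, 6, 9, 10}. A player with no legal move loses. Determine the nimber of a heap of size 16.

0

n :  0  1  2  3  4  5  6  7  8  9 10 11 12 13 14 15 16
G :  0  0  0  0  0  1  1  1  1  1  2  2  2  2  2  0  0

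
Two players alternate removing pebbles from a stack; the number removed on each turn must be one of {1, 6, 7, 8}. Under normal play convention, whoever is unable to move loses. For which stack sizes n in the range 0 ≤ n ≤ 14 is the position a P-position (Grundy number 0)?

0, 2, 4, 13

G(0) = 0
G(1) = mex{0} = 1
G(2) = mex{1} = 0
G(3) = mex{0} = 1
G(4) = mex{1} = 0
G(5) = mex{0} = 1
G(6) = mex{1,0} = 2
G(7) = mex{2,1,0} = 3
G(8) = mex{3,0,1,0} = 2
G(9) = mex{2,1,0,1} = 3
G(10) = mex{3,0,1,0} = 2
G(11) = mex{2,1,0,1} = 3
G(12) = mex{3,2,1,0} = 4
G(13) = mex{4,3,2,1} = 0
G(14) = mex{0,2,3,2} = 1
P-positions are exactly the n with G(n) = 0.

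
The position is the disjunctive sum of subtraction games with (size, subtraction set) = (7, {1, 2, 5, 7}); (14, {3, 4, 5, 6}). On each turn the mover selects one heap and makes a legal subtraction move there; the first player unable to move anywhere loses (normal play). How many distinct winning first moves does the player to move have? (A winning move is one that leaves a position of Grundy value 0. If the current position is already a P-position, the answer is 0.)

0

Heap A, S = {1, 2, 5, 7}:
n : 0 1 2 3 4 5 6 7
G : 0 1 2 0 1 2 0 1
G_A(7) = 1.
Heap B, S = {3, 4, 5, 6}:
n :  0  1  2  3  4  5  6  7  8  9 10 11 12 13 14
G :  0  0  0  1  1  1  2  2  2  0  0  0  1  1  1
G_B(14) = 1.
Combined Grundy value = 1 ⊕ 1 = 0.
A winning move leaves total XOR = 0, i.e. changes one component's Grundy value g to g ⊕ X where X is the current total.
Heap A: target g' = 1⊕0 = 1, but every legal move changes the Grundy value (mex property), so 0 moves.
Heap B: target g' = 1⊕0 = 1, but every legal move changes the Grundy value (mex property), so 0 moves.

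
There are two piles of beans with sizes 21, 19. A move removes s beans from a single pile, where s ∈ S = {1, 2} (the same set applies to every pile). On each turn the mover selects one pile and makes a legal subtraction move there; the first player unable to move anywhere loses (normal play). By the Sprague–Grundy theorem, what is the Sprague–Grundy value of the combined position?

All piles use S = {1, 2}:
n :  0  1  2  3  4  5  6  7  8  9 10 11 12 13 14 15 16 17 18 19 20 21
G :  0  1  2  0  1  2  0  1  2  0  1  2  0  1  2  0  1  2  0  1  2  0
Pile A: G(21) = 0.
Pile B: G(19) = 1.
Combined Grundy value = 0 ⊕ 1 = 1.

1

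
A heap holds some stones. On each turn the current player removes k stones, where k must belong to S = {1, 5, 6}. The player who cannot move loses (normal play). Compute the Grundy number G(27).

n :  0  1  2  3  4  5  6  7  8  9 10 11 12 13 14 15 16 17 18 19 20 21 22 23 24 25 26 27
G :  0  1  0  1  0  1  2  3  2  3  2  0  1  0  1  0  1  2  3  2  3  2  0  1  0  1  0  1

1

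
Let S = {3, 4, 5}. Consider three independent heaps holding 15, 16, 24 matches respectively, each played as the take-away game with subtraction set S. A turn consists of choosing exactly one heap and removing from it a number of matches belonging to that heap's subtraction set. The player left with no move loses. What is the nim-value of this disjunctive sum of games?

2

All heaps use S = {3, 4, 5}:
n :  0  1  2  3  4  5  6  7  8  9 10 11 12 13 14 15 16 17 18 19 20 21 22 23 24
G :  0  0  0  1  1  1  2  2  0  0  0  1  1  1  2  2  0  0  0  1  1  1  2  2  0
Heap A: G(15) = 2.
Heap B: G(16) = 0.
Heap C: G(24) = 0.
Combined Grundy value = 2 ⊕ 0 ⊕ 0 = 2.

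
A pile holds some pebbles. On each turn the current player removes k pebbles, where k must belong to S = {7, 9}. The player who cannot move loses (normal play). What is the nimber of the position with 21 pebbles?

0

G(0) = 0
G(1) = mex{} = 0
G(2) = mex{} = 0
G(3) = mex{} = 0
G(4) = mex{} = 0
G(5) = mex{} = 0
G(6) = mex{} = 0
G(7) = mex{0} = 1
G(8) = mex{0} = 1
G(9) = mex{0,0} = 1
G(10) = mex{0,0} = 1
G(11) = mex{0,0} = 1
G(12) = mex{0,0} = 1
G(13) = mex{0,0} = 1
G(14) = mex{1,0} = 2
G(15) = mex{1,0} = 2
G(16) = mex{1,1} = 0
G(17) = mex{1,1} = 0
G(18) = mex{1,1} = 0
G(19) = mex{1,1} = 0
G(20) = mex{1,1} = 0
G(21) = mex{2,1} = 0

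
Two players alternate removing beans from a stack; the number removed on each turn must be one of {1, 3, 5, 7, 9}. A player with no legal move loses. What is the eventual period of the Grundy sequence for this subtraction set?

2

G(0) = 0
G(1) = mex{0} = 1
G(2) = mex{1} = 0
G(3) = mex{0,0} = 1
G(4) = mex{1,1} = 0
G(5) = mex{0,0,0} = 1
G(6) = mex{1,1,1} = 0
G(7) = mex{0,0,0,0} = 1
G(8) = mex{1,1,1,1} = 0
G(9) = mex{0,0,0,0,0} = 1
G(10) = mex{1,1,1,1,1} = 0
G(11) = mex{0,0,0,0,0} = 1
G(12) = mex{1,1,1,1,1} = 0
G(13) = mex{0,0,0,0,0} = 1
G(14) = mex{1,1,1,1,1} = 0
G(n+2) = G(n) holds for n = 0,…,8 (a full window of length max(S) = 9), so the sequence is purely periodic with period 2.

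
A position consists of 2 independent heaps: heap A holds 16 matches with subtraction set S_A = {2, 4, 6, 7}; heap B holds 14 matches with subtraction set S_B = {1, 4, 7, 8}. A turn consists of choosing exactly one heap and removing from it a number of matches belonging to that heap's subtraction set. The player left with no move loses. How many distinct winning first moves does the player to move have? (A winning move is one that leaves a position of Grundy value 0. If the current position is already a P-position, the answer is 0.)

Heap A, S = {2, 4, 6, 7}:
n :  0  1  2  3  4  5  6  7  8  9 10 11 12 13 14 15 16
G :  0  0  1  1  2  2  3  3  4  0  0  1  1  2  2  3  3
G_A(16) = 3.
Heap B, S = {1, 4, 7, 8}:
G(0) = 0
G(1) = mex{0} = 1
G(2) = mex{1} = 0
G(3) = mex{0} = 1
G(4) = mex{1,0} = 2
G(5) = mex{2,1} = 0
G(6) = mex{0,0} = 1
G(7) = mex{1,1,0} = 2
G(8) = mex{2,2,1,0} = 3
G(9) = mex{3,0,0,1} = 2
G(10) = mex{2,1,1,0} = 3
G(11) = mex{3,2,2,1} = 0
G(12) = mex{0,3,0,2} = 1
G(13) = mex{1,2,1,0} = 3
G(14) = mex{3,3,2,1} = 0
G_B(14) = 0.
Combined Grundy value = 3 ⊕ 0 = 3.
A winning move leaves total XOR = 0, i.e. changes one component's Grundy value g to g ⊕ X where X is the current total.
Heap A: need g' = 3⊕3 = 0. Options: 16−2→G=2, 16−4→G=1, 16−6→G=0, 16−7→G=0. Hits: 2.
Heap B: need g' = 0⊕3 = 3. Options: 14−1→G=3, 14−4→G=3, 14−7→G=2, 14−8→G=1. Hits: 2.

4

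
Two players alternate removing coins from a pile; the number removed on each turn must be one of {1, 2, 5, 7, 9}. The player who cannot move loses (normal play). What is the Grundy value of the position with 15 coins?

n :  0  1  2  3  4  5  6  7  8  9 10 11 12 13 14 15
G :  0  1  2  0  1  2  0  1  2  3  4  5  3  4  0  1

1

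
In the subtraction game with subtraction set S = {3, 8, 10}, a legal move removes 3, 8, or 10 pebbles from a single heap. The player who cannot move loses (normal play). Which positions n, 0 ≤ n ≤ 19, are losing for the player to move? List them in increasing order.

n :  0  1  2  3  4  5  6  7  8  9 10 11 12 13 14 15 16 17 18 19
G :  0  0  0  1  1  1  0  0  2  1  1  3  2  0  2  3  1  3  0  0
P-positions are exactly the n with G(n) = 0.

0, 1, 2, 6, 7, 13, 18, 19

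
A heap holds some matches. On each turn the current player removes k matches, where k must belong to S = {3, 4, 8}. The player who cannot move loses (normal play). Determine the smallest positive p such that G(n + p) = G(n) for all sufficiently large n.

12

G(0) = 0
G(1) = mex{} = 0
G(2) = mex{} = 0
G(3) = mex{0} = 1
G(4) = mex{0,0} = 1
G(5) = mex{0,0} = 1
G(6) = mex{1,0} = 2
G(7) = mex{1,1} = 0
G(8) = mex{1,1,0} = 2
G(9) = mex{2,1,0} = 3
G(10) = mex{0,2,0} = 1
G(11) = mex{2,0,1} = 3
G(12) = mex{3,2,1} = 0
G(13) = mex{1,3,1} = 0
G(14) = mex{3,1,2} = 0
G(15) = mex{0,3,0} = 1
G(16) = mex{0,0,2} = 1
G(17) = mex{0,0,3} = 1
G(18) = mex{1,0,1} = 2
G(19) = mex{1,1,3} = 0
G(20) = mex{1,1,0} = 2
G(21) = mex{2,1,0} = 3
G(22) = mex{0,2,0} = 1
G(23) = mex{2,0,1} = 3
G(24) = mex{3,2,1} = 0
G(25) = mex{1,3,1} = 0
G(n+12) = G(n) holds for n = 0,…,7 (a full window of length max(S) = 8), so the sequence is purely periodic with period 12.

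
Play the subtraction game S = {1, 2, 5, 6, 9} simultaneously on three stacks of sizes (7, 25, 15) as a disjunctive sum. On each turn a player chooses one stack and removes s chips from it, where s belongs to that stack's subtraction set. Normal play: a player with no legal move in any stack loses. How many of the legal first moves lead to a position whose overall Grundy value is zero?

0

All stacks use S = {1, 2, 5, 6, 9}:
G(0) = 0
G(1) = mex{0} = 1
G(2) = mex{1,0} = 2
G(3) = mex{2,1} = 0
G(4) = mex{0,2} = 1
G(5) = mex{1,0,0} = 2
G(6) = mex{2,1,1,0} = 3
G(7) = mex{3,2,2,1} = 0
G(8) = mex{0,3,0,2} = 1
G(9) = mex{1,0,1,0,0} = 2
G(10) = mex{2,1,2,1,1} = 0
G(11) = mex{0,2,3,2,2} = 1
G(12) = mex{1,0,0,3,0} = 2
G(13) = mex{2,1,1,0,1} = 3
G(14) = mex{3,2,2,1,2} = 0
G(15) = mex{0,3,0,2,3} = 1
G(16) = mex{1,0,1,0,0} = 2
G(17) = mex{2,1,2,1,1} = 0
G(18) = mex{0,2,3,2,2} = 1
G(19) = mex{1,0,0,3,0} = 2
G(20) = mex{2,1,1,0,1} = 3
G(21) = mex{3,2,2,1,2} = 0
G(22) = mex{0,3,0,2,3} = 1
G(23) = mex{1,0,1,0,0} = 2
G(24) = mex{2,1,2,1,1} = 0
G(25) = mex{0,2,3,2,2} = 1
Stack A: G(7) = 0.
Stack B: G(25) = 1.
Stack C: G(15) = 1.
Combined Grundy value = 0 ⊕ 1 ⊕ 1 = 0.
A winning move leaves total XOR = 0, i.e. changes one component's Grundy value g to g ⊕ X where X is the current total.
Stack A: target g' = 0⊕0 = 0, but every legal move changes the Grundy value (mex property), so 0 moves.
Stack B: target g' = 1⊕0 = 1, but every legal move changes the Grundy value (mex property), so 0 moves.
Stack C: target g' = 1⊕0 = 1, but every legal move changes the Grundy value (mex property), so 0 moves.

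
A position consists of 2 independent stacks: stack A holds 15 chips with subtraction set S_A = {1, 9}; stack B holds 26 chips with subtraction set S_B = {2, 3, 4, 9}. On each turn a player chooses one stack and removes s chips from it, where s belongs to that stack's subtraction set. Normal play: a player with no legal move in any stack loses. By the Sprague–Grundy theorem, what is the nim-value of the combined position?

Stack A, S = {1, 9}:
G(0) = 0
G(1) = mex{0} = 1
G(2) = mex{1} = 0
G(3) = mex{0} = 1
G(4) = mex{1} = 0
G(5) = mex{0} = 1
G(6) = mex{1} = 0
G(7) = mex{0} = 1
G(8) = mex{1} = 0
G(9) = mex{0,0} = 1
G(10) = mex{1,1} = 0
G(11) = mex{0,0} = 1
G(12) = mex{1,1} = 0
G(13) = mex{0,0} = 1
G(14) = mex{1,1} = 0
G(15) = mex{0,0} = 1
G_A(15) = 1.
Stack B, S = {2, 3, 4, 9}:
G(0) = 0
G(1) = mex{} = 0
G(2) = mex{0} = 1
G(3) = mex{0,0} = 1
G(4) = mex{1,0,0} = 2
G(5) = mex{1,1,0} = 2
G(6) = mex{2,1,1} = 0
G(7) = mex{2,2,1} = 0
G(8) = mex{0,2,2} = 1
G(9) = mex{0,0,2,0} = 1
G(10) = mex{1,0,0,0} = 2
G(11) = mex{1,1,0,1} = 2
G(12) = mex{2,1,1,1} = 0
G(13) = mex{2,2,1,2} = 0
G(14) = mex{0,2,2,2} = 1
G(15) = mex{0,0,2,0} = 1
G(16) = mex{1,0,0,0} = 2
G(17) = mex{1,1,0,1} = 2
G(18) = mex{2,1,1,1} = 0
G(19) = mex{2,2,1,2} = 0
G(20) = mex{0,2,2,2} = 1
G(21) = mex{0,0,2,0} = 1
G(22) = mex{1,0,0,0} = 2
G(23) = mex{1,1,0,1} = 2
G(24) = mex{2,1,1,1} = 0
G(25) = mex{2,2,1,2} = 0
G(26) = mex{0,2,2,2} = 1
G_B(26) = 1.
Combined Grundy value = 1 ⊕ 1 = 0.

0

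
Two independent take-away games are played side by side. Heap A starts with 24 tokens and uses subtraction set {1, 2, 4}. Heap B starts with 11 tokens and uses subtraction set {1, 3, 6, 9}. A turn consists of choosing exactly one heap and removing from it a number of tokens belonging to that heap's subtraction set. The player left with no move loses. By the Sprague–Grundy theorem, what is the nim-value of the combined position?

Heap A, S = {1, 2, 4}:
G(0) = 0
G(1) = mex{0} = 1
G(2) = mex{1,0} = 2
G(3) = mex{2,1} = 0
G(4) = mex{0,2,0} = 1
G(5) = mex{1,0,1} = 2
G(6) = mex{2,1,2} = 0
G(7) = mex{0,2,0} = 1
G(8) = mex{1,0,1} = 2
G(9) = mex{2,1,2} = 0
G(10) = mex{0,2,0} = 1
G(11) = mex{1,0,1} = 2
G(12) = mex{2,1,2} = 0
G(13) = mex{0,2,0} = 1
G(14) = mex{1,0,1} = 2
G(15) = mex{2,1,2} = 0
G(16) = mex{0,2,0} = 1
G(17) = mex{1,0,1} = 2
G(18) = mex{2,1,2} = 0
G(19) = mex{0,2,0} = 1
G(20) = mex{1,0,1} = 2
G(21) = mex{2,1,2} = 0
G(22) = mex{0,2,0} = 1
G(23) = mex{1,0,1} = 2
G(24) = mex{2,1,2} = 0
G_A(24) = 0.
Heap B, S = {1, 3, 6, 9}:
G(0) = 0
G(1) = mex{0} = 1
G(2) = mex{1} = 0
G(3) = mex{0,0} = 1
G(4) = mex{1,1} = 0
G(5) = mex{0,0} = 1
G(6) = mex{1,1,0} = 2
G(7) = mex{2,0,1} = 3
G(8) = mex{3,1,0} = 2
G(9) = mex{2,2,1,0} = 3
G(10) = mex{3,3,0,1} = 2
G(11) = mex{2,2,1,0} = 3
G_B(11) = 3.
Combined Grundy value = 0 ⊕ 3 = 3.

3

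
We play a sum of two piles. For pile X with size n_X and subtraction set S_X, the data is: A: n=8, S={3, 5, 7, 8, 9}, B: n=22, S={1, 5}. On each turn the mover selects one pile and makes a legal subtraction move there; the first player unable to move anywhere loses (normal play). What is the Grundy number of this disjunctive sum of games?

Pile A, S = {3, 5, 7, 8, 9}:
n : 0 1 2 3 4 5 6 7 8
G : 0 0 0 1 1 1 2 2 2
G_A(8) = 2.
Pile B, S = {1, 5}:
n :  0  1  2  3  4  5  6  7  8  9 10 11 12 13 14 15 16 17 18 19 20 21 22
G :  0  1  0  1  0  1  0  1  0  1  0  1  0  1  0  1  0  1  0  1  0  1  0
G_B(22) = 0.
Combined Grundy value = 2 ⊕ 0 = 2.

2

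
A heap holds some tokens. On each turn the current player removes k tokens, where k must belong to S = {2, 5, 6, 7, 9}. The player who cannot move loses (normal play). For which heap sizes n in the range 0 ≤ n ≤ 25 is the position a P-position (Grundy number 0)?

G(0) = 0
G(1) = mex{} = 0
G(2) = mex{0} = 1
G(3) = mex{0} = 1
G(4) = mex{1} = 0
G(5) = mex{1,0} = 2
G(6) = mex{0,0,0} = 1
G(7) = mex{2,1,0,0} = 3
G(8) = mex{1,1,1,0} = 2
G(9) = mex{3,0,1,1,0} = 2
G(10) = mex{2,2,0,1,0} = 3
G(11) = mex{2,1,2,0,1} = 3
G(12) = mex{3,3,1,2,1} = 0
G(13) = mex{3,2,3,1,0} = 4
G(14) = mex{0,2,2,3,2} = 1
G(15) = mex{4,3,2,2,1} = 0
G(16) = mex{1,3,3,2,3} = 0
G(17) = mex{0,0,3,3,2} = 1
G(18) = mex{0,4,0,3,2} = 1
G(19) = mex{1,1,4,0,3} = 2
G(20) = mex{1,0,1,4,3} = 2
G(21) = mex{2,0,0,1,0} = 3
G(22) = mex{2,1,0,0,4} = 3
G(23) = mex{3,1,1,0,1} = 2
G(24) = mex{3,2,1,1,0} = 4
G(25) = mex{2,2,2,1,0} = 3
P-positions are exactly the n with G(n) = 0.

0, 1, 4, 12, 15, 16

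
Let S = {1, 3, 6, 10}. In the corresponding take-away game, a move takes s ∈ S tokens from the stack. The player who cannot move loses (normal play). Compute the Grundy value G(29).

0

n :  0  1  2  3  4  5  6  7  8  9 10 11 12 13 14 15 16 17 18 19 20 21 22 23 24 25 26 27 28 29
G :  0  1  0  1  0  1  2  3  2  0  1  0  1  0  1  2  3  2  0  1  0  1  0  1  2  3  2  0  1  0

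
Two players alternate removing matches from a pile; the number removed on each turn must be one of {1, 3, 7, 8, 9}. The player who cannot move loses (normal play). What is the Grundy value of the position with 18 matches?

n :  0  1  2  3  4  5  6  7  8  9 10 11 12 13 14 15 16 17 18
G :  0  1  0  1  0  1  0  1  2  3  2  3  2  3  2  3  0  1  0

0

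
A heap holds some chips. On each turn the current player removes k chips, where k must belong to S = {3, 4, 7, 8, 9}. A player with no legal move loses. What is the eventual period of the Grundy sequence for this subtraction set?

n :  0  1  2  3  4  5  6  7  8  9 10 11 12 13 14 15 16 17 18 19 20 21 22 23 24 25
G :  0  0  0  1  1  1  2  2  2  3  3  3  0  0  0  1  1  1  2  2  2  3  3  3  0  0
G(n+12) = G(n) holds for n = 0,…,8 (a full window of length max(S) = 9), so the sequence is purely periodic with period 12.

12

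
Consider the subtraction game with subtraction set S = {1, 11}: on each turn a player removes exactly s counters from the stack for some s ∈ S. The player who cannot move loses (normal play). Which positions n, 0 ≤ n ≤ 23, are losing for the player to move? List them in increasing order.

0, 2, 4, 6, 8, 10, 12, 14, 16, 18, 20, 22

G(0) = 0
G(1) = mex{0} = 1
G(2) = mex{1} = 0
G(3) = mex{0} = 1
G(4) = mex{1} = 0
G(5) = mex{0} = 1
G(6) = mex{1} = 0
G(7) = mex{0} = 1
G(8) = mex{1} = 0
G(9) = mex{0} = 1
G(10) = mex{1} = 0
G(11) = mex{0,0} = 1
G(12) = mex{1,1} = 0
G(13) = mex{0,0} = 1
G(14) = mex{1,1} = 0
G(15) = mex{0,0} = 1
G(16) = mex{1,1} = 0
G(17) = mex{0,0} = 1
G(18) = mex{1,1} = 0
G(19) = mex{0,0} = 1
G(20) = mex{1,1} = 0
G(21) = mex{0,0} = 1
G(22) = mex{1,1} = 0
G(23) = mex{0,0} = 1
P-positions are exactly the n with G(n) = 0.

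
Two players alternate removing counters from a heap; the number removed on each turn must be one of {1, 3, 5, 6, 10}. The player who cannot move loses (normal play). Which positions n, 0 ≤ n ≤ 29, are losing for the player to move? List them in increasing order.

0, 2, 4, 11, 13, 15, 22, 24, 26

G(0) = 0
G(1) = mex{0} = 1
G(2) = mex{1} = 0
G(3) = mex{0,0} = 1
G(4) = mex{1,1} = 0
G(5) = mex{0,0,0} = 1
G(6) = mex{1,1,1,0} = 2
G(7) = mex{2,0,0,1} = 3
G(8) = mex{3,1,1,0} = 2
G(9) = mex{2,2,0,1} = 3
G(10) = mex{3,3,1,0,0} = 2
G(11) = mex{2,2,2,1,1} = 0
G(12) = mex{0,3,3,2,0} = 1
G(13) = mex{1,2,2,3,1} = 0
G(14) = mex{0,0,3,2,0} = 1
G(15) = mex{1,1,2,3,1} = 0
G(16) = mex{0,0,0,2,2} = 1
G(17) = mex{1,1,1,0,3} = 2
G(18) = mex{2,0,0,1,2} = 3
G(19) = mex{3,1,1,0,3} = 2
G(20) = mex{2,2,0,1,2} = 3
G(21) = mex{3,3,1,0,0} = 2
G(22) = mex{2,2,2,1,1} = 0
G(23) = mex{0,3,3,2,0} = 1
G(24) = mex{1,2,2,3,1} = 0
G(25) = mex{0,0,3,2,0} = 1
G(26) = mex{1,1,2,3,1} = 0
G(27) = mex{0,0,0,2,2} = 1
G(28) = mex{1,1,1,0,3} = 2
G(29) = mex{2,0,0,1,2} = 3
P-positions are exactly the n with G(n) = 0.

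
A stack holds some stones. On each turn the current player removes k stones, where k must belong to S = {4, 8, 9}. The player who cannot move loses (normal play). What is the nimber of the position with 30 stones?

G(0) = 0
G(1) = mex{} = 0
G(2) = mex{} = 0
G(3) = mex{} = 0
G(4) = mex{0} = 1
G(5) = mex{0} = 1
G(6) = mex{0} = 1
G(7) = mex{0} = 1
G(8) = mex{1,0} = 2
G(9) = mex{1,0,0} = 2
G(10) = mex{1,0,0} = 2
G(11) = mex{1,0,0} = 2
G(12) = mex{2,1,0} = 3
G(13) = mex{2,1,1} = 0
G(14) = mex{2,1,1} = 0
G(15) = mex{2,1,1} = 0
G(16) = mex{3,2,1} = 0
G(17) = mex{0,2,2} = 1
G(18) = mex{0,2,2} = 1
G(19) = mex{0,2,2} = 1
G(20) = mex{0,3,2} = 1
G(21) = mex{1,0,3} = 2
G(22) = mex{1,0,0} = 2
G(23) = mex{1,0,0} = 2
G(24) = mex{1,0,0} = 2
G(25) = mex{2,1,0} = 3
G(26) = mex{2,1,1} = 0
G(27) = mex{2,1,1} = 0
G(28) = mex{2,1,1} = 0
G(29) = mex{3,2,1} = 0
G(30) = mex{0,2,2} = 1

1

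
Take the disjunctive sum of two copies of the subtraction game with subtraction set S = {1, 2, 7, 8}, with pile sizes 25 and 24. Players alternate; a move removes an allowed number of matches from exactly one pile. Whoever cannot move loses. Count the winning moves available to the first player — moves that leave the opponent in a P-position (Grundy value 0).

4

All piles use S = {1, 2, 7, 8}:
n :  0  1  2  3  4  5  6  7  8  9 10 11 12 13 14 15 16 17 18 19 20 21 22 23 24 25
G :  0  1  2  0  1  2  0  1  2  0  1  2  0  1  2  0  1  2  0  1  2  0  1  2  0  1
Pile A: G(25) = 1.
Pile B: G(24) = 0.
Combined Grundy value = 1 ⊕ 0 = 1.
A winning move leaves total XOR = 0, i.e. changes one component's Grundy value g to g ⊕ X where X is the current total.
Pile A: need g' = 1⊕1 = 0. Options: 25−1→G=0, 25−2→G=2, 25−7→G=0, 25−8→G=2. Hits: 2.
Pile B: need g' = 0⊕1 = 1. Options: 24−1→G=2, 24−2→G=1, 24−7→G=2, 24−8→G=1. Hits: 2.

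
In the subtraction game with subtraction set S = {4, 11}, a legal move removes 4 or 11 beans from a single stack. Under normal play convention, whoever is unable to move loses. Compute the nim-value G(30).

0

G(0) = 0
G(1) = mex{} = 0
G(2) = mex{} = 0
G(3) = mex{} = 0
G(4) = mex{0} = 1
G(5) = mex{0} = 1
G(6) = mex{0} = 1
G(7) = mex{0} = 1
G(8) = mex{1} = 0
G(9) = mex{1} = 0
G(10) = mex{1} = 0
G(11) = mex{1,0} = 2
G(12) = mex{0,0} = 1
G(13) = mex{0,0} = 1
G(14) = mex{0,0} = 1
G(15) = mex{2,1} = 0
G(16) = mex{1,1} = 0
G(17) = mex{1,1} = 0
G(18) = mex{1,1} = 0
G(19) = mex{0,0} = 1
G(20) = mex{0,0} = 1
G(21) = mex{0,0} = 1
G(22) = mex{0,2} = 1
G(23) = mex{1,1} = 0
G(24) = mex{1,1} = 0
G(25) = mex{1,1} = 0
G(26) = mex{1,0} = 2
G(27) = mex{0,0} = 1
G(28) = mex{0,0} = 1
G(29) = mex{0,0} = 1
G(30) = mex{2,1} = 0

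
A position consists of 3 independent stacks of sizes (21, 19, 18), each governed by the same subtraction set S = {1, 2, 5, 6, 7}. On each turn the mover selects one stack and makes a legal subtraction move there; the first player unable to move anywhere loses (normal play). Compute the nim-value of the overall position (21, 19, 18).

5

All stacks use S = {1, 2, 5, 6, 7}:
n :  0  1  2  3  4  5  6  7  8  9 10 11 12 13 14 15 16 17 18 19 20 21
G :  0  1  2  0  1  2  3  4  5  3  4  0  1  2  0  1  2  3  4  5  3  4
Stack A: G(21) = 4.
Stack B: G(19) = 5.
Stack C: G(18) = 4.
Combined Grundy value = 4 ⊕ 5 ⊕ 4 = 5.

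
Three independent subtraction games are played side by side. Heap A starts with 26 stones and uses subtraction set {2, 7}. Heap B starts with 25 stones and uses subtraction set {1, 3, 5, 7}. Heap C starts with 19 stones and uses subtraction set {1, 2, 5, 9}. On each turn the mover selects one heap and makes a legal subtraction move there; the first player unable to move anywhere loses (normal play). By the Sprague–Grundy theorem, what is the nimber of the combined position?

Heap A, S = {2, 7}:
n :  0  1  2  3  4  5  6  7  8  9 10 11 12 13 14 15 16 17 18 19 20 21 22 23 24 25 26
G :  0  0  1  1  0  0  1  1  2  0  0  1  1  0  0  1  1  2  0  0  1  1  0  0  1  1  2
G_A(26) = 2.
Heap B, S = {1, 3, 5, 7}:
n :  0  1  2  3  4  5  6  7  8  9 10 11 12 13 14 15 16 17 18 19 20 21 22 23 24 25
G :  0  1  0  1  0  1  0  1  0  1  0  1  0  1  0  1  0  1  0  1  0  1  0  1  0  1
G_B(25) = 1.
Heap C, S = {1, 2, 5, 9}:
n :  0  1  2  3  4  5  6  7  8  9 10 11 12 13 14 15 16 17 18 19
G :  0  1  2  0  1  2  0  1  2  3  0  1  2  0  1  2  0  1  2  3
G_C(19) = 3.
Combined Grundy value = 2 ⊕ 1 ⊕ 3 = 0.

0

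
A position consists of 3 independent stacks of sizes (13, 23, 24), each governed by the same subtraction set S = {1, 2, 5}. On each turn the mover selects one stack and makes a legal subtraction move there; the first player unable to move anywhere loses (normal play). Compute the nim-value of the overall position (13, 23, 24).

3

All stacks use S = {1, 2, 5}:
n :  0  1  2  3  4  5  6  7  8  9 10 11 12 13 14 15 16 17 18 19 20 21 22 23 24
G :  0  1  2  0  1  2  0  1  2  0  1  2  0  1  2  0  1  2  0  1  2  0  1  2  0
Stack A: G(13) = 1.
Stack B: G(23) = 2.
Stack C: G(24) = 0.
Combined Grundy value = 1 ⊕ 2 ⊕ 0 = 3.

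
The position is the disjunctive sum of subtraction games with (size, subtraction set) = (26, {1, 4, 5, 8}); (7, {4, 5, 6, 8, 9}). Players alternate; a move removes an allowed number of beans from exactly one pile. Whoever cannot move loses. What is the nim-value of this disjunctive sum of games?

Pile A, S = {1, 4, 5, 8}:
G(0) = 0
G(1) = mex{0} = 1
G(2) = mex{1} = 0
G(3) = mex{0} = 1
G(4) = mex{1,0} = 2
G(5) = mex{2,1,0} = 3
G(6) = mex{3,0,1} = 2
G(7) = mex{2,1,0} = 3
G(8) = mex{3,2,1,0} = 4
G(9) = mex{4,3,2,1} = 0
G(10) = mex{0,2,3,0} = 1
G(11) = mex{1,3,2,1} = 0
G(12) = mex{0,4,3,2} = 1
G(13) = mex{1,0,4,3} = 2
G(14) = mex{2,1,0,2} = 3
G(15) = mex{3,0,1,3} = 2
G(16) = mex{2,1,0,4} = 3
G(17) = mex{3,2,1,0} = 4
G(18) = mex{4,3,2,1} = 0
G(19) = mex{0,2,3,0} = 1
G(20) = mex{1,3,2,1} = 0
G(21) = mex{0,4,3,2} = 1
G(22) = mex{1,0,4,3} = 2
G(23) = mex{2,1,0,2} = 3
G(24) = mex{3,0,1,3} = 2
G(25) = mex{2,1,0,4} = 3
G(26) = mex{3,2,1,0} = 4
G_A(26) = 4.
Pile B, S = {4, 5, 6, 8, 9}:
G(0) = 0
G(1) = mex{} = 0
G(2) = mex{} = 0
G(3) = mex{} = 0
G(4) = mex{0} = 1
G(5) = mex{0,0} = 1
G(6) = mex{0,0,0} = 1
G(7) = mex{0,0,0} = 1
G_B(7) = 1.
Combined Grundy value = 4 ⊕ 1 = 5.

5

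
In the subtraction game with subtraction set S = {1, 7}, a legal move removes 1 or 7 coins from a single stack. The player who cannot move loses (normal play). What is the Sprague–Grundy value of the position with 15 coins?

G(0) = 0
G(1) = mex{0} = 1
G(2) = mex{1} = 0
G(3) = mex{0} = 1
G(4) = mex{1} = 0
G(5) = mex{0} = 1
G(6) = mex{1} = 0
G(7) = mex{0,0} = 1
G(8) = mex{1,1} = 0
G(9) = mex{0,0} = 1
G(10) = mex{1,1} = 0
G(11) = mex{0,0} = 1
G(12) = mex{1,1} = 0
G(13) = mex{0,0} = 1
G(14) = mex{1,1} = 0
G(15) = mex{0,0} = 1

1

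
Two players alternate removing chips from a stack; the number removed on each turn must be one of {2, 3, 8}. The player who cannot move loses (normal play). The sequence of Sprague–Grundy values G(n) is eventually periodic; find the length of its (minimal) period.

5

n :  0  1  2  3  4  5  6  7  8  9 10 11 12 13 14
G :  0  0  1  1  2  0  0  1  1  2  0  0  1  1  2
G(n+5) = G(n) holds for n = 0,…,7 (a full window of length max(S) = 8), so the sequence is purely periodic with period 5.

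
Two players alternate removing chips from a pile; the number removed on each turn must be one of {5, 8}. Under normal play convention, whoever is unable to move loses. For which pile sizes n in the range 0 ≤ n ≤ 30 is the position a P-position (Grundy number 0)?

0, 1, 2, 3, 4, 13, 14, 15, 16, 17, 26, 27, 28, 29, 30

n :  0  1  2  3  4  5  6  7  8  9 10 11 12 13 14 15 16 17 18 19 20 21 22 23 24 25 26 27 28 29 30
G :  0  0  0  0  0  1  1  1  1  1  2  2  2  0  0  0  0  0  1  1  1  1  1  2  2  2  0  0  0  0  0
P-positions are exactly the n with G(n) = 0.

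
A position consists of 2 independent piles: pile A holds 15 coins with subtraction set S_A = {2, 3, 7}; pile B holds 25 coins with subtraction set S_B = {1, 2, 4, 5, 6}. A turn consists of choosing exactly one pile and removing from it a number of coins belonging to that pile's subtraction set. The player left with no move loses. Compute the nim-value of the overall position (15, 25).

2

Pile A, S = {2, 3, 7}:
G(0) = 0
G(1) = mex{} = 0
G(2) = mex{0} = 1
G(3) = mex{0,0} = 1
G(4) = mex{1,0} = 2
G(5) = mex{1,1} = 0
G(6) = mex{2,1} = 0
G(7) = mex{0,2,0} = 1
G(8) = mex{0,0,0} = 1
G(9) = mex{1,0,1} = 2
G(10) = mex{1,1,1} = 0
G(11) = mex{2,1,2} = 0
G(12) = mex{0,2,0} = 1
G(13) = mex{0,0,0} = 1
G(14) = mex{1,0,1} = 2
G(15) = mex{1,1,1} = 0
G_A(15) = 0.
Pile B, S = {1, 2, 4, 5, 6}:
n :  0  1  2  3  4  5  6  7  8  9 10 11 12 13 14 15 16 17 18 19 20 21 22 23 24 25
G :  0  1  2  0  1  2  3  4  5  3  0  1  2  0  1  2  3  4  5  3  0  1  2  0  1  2
G_B(25) = 2.
Combined Grundy value = 0 ⊕ 2 = 2.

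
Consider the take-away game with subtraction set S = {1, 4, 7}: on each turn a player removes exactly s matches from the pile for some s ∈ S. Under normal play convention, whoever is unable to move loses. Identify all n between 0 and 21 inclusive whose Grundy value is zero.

n :  0  1  2  3  4  5  6  7  8  9 10 11 12 13 14 15 16 17 18 19 20 21
G :  0  1  0  1  2  0  1  2  0  1  0  1  2  0  1  2  0  1  0  1  2  0
P-positions are exactly the n with G(n) = 0.

0, 2, 5, 8, 10, 13, 16, 18, 21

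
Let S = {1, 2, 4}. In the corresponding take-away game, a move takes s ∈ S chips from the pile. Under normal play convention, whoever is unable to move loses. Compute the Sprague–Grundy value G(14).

G(0) = 0
G(1) = mex{0} = 1
G(2) = mex{1,0} = 2
G(3) = mex{2,1} = 0
G(4) = mex{0,2,0} = 1
G(5) = mex{1,0,1} = 2
G(6) = mex{2,1,2} = 0
G(7) = mex{0,2,0} = 1
G(8) = mex{1,0,1} = 2
G(9) = mex{2,1,2} = 0
G(10) = mex{0,2,0} = 1
G(11) = mex{1,0,1} = 2
G(12) = mex{2,1,2} = 0
G(13) = mex{0,2,0} = 1
G(14) = mex{1,0,1} = 2

2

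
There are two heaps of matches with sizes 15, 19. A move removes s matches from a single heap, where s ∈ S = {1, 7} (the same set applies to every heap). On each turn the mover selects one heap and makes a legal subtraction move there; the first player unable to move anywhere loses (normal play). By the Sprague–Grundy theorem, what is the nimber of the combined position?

All heaps use S = {1, 7}:
G(0) = 0
G(1) = mex{0} = 1
G(2) = mex{1} = 0
G(3) = mex{0} = 1
G(4) = mex{1} = 0
G(5) = mex{0} = 1
G(6) = mex{1} = 0
G(7) = mex{0,0} = 1
G(8) = mex{1,1} = 0
G(9) = mex{0,0} = 1
G(10) = mex{1,1} = 0
G(11) = mex{0,0} = 1
G(12) = mex{1,1} = 0
G(13) = mex{0,0} = 1
G(14) = mex{1,1} = 0
G(15) = mex{0,0} = 1
G(16) = mex{1,1} = 0
G(17) = mex{0,0} = 1
G(18) = mex{1,1} = 0
G(19) = mex{0,0} = 1
Heap A: G(15) = 1.
Heap B: G(19) = 1.
Combined Grundy value = 1 ⊕ 1 = 0.

0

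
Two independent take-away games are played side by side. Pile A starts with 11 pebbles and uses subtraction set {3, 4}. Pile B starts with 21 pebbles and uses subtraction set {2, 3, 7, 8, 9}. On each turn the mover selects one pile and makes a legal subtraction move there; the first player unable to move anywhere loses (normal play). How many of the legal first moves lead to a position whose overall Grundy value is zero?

5

Pile A, S = {3, 4}:
n :  0  1  2  3  4  5  6  7  8  9 10 11
G :  0  0  0  1  1  1  2  0  0  0  1  1
G_A(11) = 1.
Pile B, S = {2, 3, 7, 8, 9}:
G(0) = 0
G(1) = mex{} = 0
G(2) = mex{0} = 1
G(3) = mex{0,0} = 1
G(4) = mex{1,0} = 2
G(5) = mex{1,1} = 0
G(6) = mex{2,1} = 0
G(7) = mex{0,2,0} = 1
G(8) = mex{0,0,0,0} = 1
G(9) = mex{1,0,1,0,0} = 2
G(10) = mex{1,1,1,1,0} = 2
G(11) = mex{2,1,2,1,1} = 0
G(12) = mex{2,2,0,2,1} = 3
G(13) = mex{0,2,0,0,2} = 1
G(14) = mex{3,0,1,0,0} = 2
G(15) = mex{1,3,1,1,0} = 2
G(16) = mex{2,1,2,1,1} = 0
G(17) = mex{2,2,2,2,1} = 0
G(18) = mex{0,2,0,2,2} = 1
G(19) = mex{0,0,3,0,2} = 1
G(20) = mex{1,0,1,3,0} = 2
G(21) = mex{1,1,2,1,3} = 0
G_B(21) = 0.
Combined Grundy value = 1 ⊕ 0 = 1.
A winning move leaves total XOR = 0, i.e. changes one component's Grundy value g to g ⊕ X where X is the current total.
Pile A: need g' = 1⊕1 = 0. Options: 11−3→G=0, 11−4→G=0. Hits: 2.
Pile B: need g' = 0⊕1 = 1. Options: 21−2→G=1, 21−3→G=1, 21−7→G=2, 21−8→G=1, 21−9→G=3. Hits: 3.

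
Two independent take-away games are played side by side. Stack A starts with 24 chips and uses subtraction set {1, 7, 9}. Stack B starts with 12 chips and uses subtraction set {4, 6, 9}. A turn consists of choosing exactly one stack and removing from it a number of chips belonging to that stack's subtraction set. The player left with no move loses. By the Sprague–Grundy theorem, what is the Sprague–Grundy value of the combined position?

3

Stack A, S = {1, 7, 9}:
G(0) = 0
G(1) = mex{0} = 1
G(2) = mex{1} = 0
G(3) = mex{0} = 1
G(4) = mex{1} = 0
G(5) = mex{0} = 1
G(6) = mex{1} = 0
G(7) = mex{0,0} = 1
G(8) = mex{1,1} = 0
G(9) = mex{0,0,0} = 1
G(10) = mex{1,1,1} = 0
G(11) = mex{0,0,0} = 1
G(12) = mex{1,1,1} = 0
G(13) = mex{0,0,0} = 1
G(14) = mex{1,1,1} = 0
G(15) = mex{0,0,0} = 1
G(16) = mex{1,1,1} = 0
G(17) = mex{0,0,0} = 1
G(18) = mex{1,1,1} = 0
G(19) = mex{0,0,0} = 1
G(20) = mex{1,1,1} = 0
G(21) = mex{0,0,0} = 1
G(22) = mex{1,1,1} = 0
G(23) = mex{0,0,0} = 1
G(24) = mex{1,1,1} = 0
G_A(24) = 0.
Stack B, S = {4, 6, 9}:
n :  0  1  2  3  4  5  6  7  8  9 10 11 12
G :  0  0  0  0  1  1  1  1  2  2  2  2  3
G_B(12) = 3.
Combined Grundy value = 0 ⊕ 3 = 3.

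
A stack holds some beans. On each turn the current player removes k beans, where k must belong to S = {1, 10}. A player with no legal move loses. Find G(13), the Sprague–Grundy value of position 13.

0

n :  0  1  2  3  4  5  6  7  8  9 10 11 12 13
G :  0  1  0  1  0  1  0  1  0  1  2  0  1  0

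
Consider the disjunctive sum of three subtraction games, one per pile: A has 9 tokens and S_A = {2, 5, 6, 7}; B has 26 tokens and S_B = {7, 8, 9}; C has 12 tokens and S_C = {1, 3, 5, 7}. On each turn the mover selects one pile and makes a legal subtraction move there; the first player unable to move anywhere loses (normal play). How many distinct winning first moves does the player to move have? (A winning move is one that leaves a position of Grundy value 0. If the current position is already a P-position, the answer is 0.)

Pile A, S = {2, 5, 6, 7}:
G(0) = 0
G(1) = mex{} = 0
G(2) = mex{0} = 1
G(3) = mex{0} = 1
G(4) = mex{1} = 0
G(5) = mex{1,0} = 2
G(6) = mex{0,0,0} = 1
G(7) = mex{2,1,0,0} = 3
G(8) = mex{1,1,1,0} = 2
G(9) = mex{3,0,1,1} = 2
G_A(9) = 2.
Pile B, S = {7, 8, 9}:
G(0) = 0
G(1) = mex{} = 0
G(2) = mex{} = 0
G(3) = mex{} = 0
G(4) = mex{} = 0
G(5) = mex{} = 0
G(6) = mex{} = 0
G(7) = mex{0} = 1
G(8) = mex{0,0} = 1
G(9) = mex{0,0,0} = 1
G(10) = mex{0,0,0} = 1
G(11) = mex{0,0,0} = 1
G(12) = mex{0,0,0} = 1
G(13) = mex{0,0,0} = 1
G(14) = mex{1,0,0} = 2
G(15) = mex{1,1,0} = 2
G(16) = mex{1,1,1} = 0
G(17) = mex{1,1,1} = 0
G(18) = mex{1,1,1} = 0
G(19) = mex{1,1,1} = 0
G(20) = mex{1,1,1} = 0
G(21) = mex{2,1,1} = 0
G(22) = mex{2,2,1} = 0
G(23) = mex{0,2,2} = 1
G(24) = mex{0,0,2} = 1
G(25) = mex{0,0,0} = 1
G(26) = mex{0,0,0} = 1
G_B(26) = 1.
Pile C, S = {1, 3, 5, 7}:
G(0) = 0
G(1) = mex{0} = 1
G(2) = mex{1} = 0
G(3) = mex{0,0} = 1
G(4) = mex{1,1} = 0
G(5) = mex{0,0,0} = 1
G(6) = mex{1,1,1} = 0
G(7) = mex{0,0,0,0} = 1
G(8) = mex{1,1,1,1} = 0
G(9) = mex{0,0,0,0} = 1
G(10) = mex{1,1,1,1} = 0
G(11) = mex{0,0,0,0} = 1
G(12) = mex{1,1,1,1} = 0
G_C(12) = 0.
Combined Grundy value = 2 ⊕ 1 ⊕ 0 = 3.
A winning move leaves total XOR = 0, i.e. changes one component's Grundy value g to g ⊕ X where X is the current total.
Pile A: need g' = 2⊕3 = 1. Options: 9−2→G=3, 9−5→G=0, 9−6→G=1, 9−7→G=1. Hits: 2.
Pile B: need g' = 1⊕3 = 2. Options: 26−7→G=0, 26−8→G=0, 26−9→G=0. Hits: 0.
Pile C: need g' = 0⊕3 = 3. Options: 12−1→G=1, 12−3→G=1, 12−5→G=1, 12−7→G=1. Hits: 0.

2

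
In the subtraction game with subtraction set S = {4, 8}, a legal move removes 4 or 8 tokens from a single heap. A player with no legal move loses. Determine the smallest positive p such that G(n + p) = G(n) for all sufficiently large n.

G(0) = 0
G(1) = mex{} = 0
G(2) = mex{} = 0
G(3) = mex{} = 0
G(4) = mex{0} = 1
G(5) = mex{0} = 1
G(6) = mex{0} = 1
G(7) = mex{0} = 1
G(8) = mex{1,0} = 2
G(9) = mex{1,0} = 2
G(10) = mex{1,0} = 2
G(11) = mex{1,0} = 2
G(12) = mex{2,1} = 0
G(13) = mex{2,1} = 0
G(14) = mex{2,1} = 0
G(15) = mex{2,1} = 0
G(16) = mex{0,2} = 1
G(17) = mex{0,2} = 1
G(18) = mex{0,2} = 1
G(19) = mex{0,2} = 1
G(20) = mex{1,0} = 2
G(21) = mex{1,0} = 2
G(22) = mex{1,0} = 2
G(23) = mex{1,0} = 2
G(24) = mex{2,1} = 0
G(25) = mex{2,1} = 0
G(n+12) = G(n) holds for n = 0,…,7 (a full window of length max(S) = 8), so the sequence is purely periodic with period 12.

12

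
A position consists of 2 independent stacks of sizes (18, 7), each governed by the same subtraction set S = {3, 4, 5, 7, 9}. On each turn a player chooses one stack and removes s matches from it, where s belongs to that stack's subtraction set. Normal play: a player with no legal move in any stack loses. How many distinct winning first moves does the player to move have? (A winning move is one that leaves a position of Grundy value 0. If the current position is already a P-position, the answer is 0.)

0

All stacks use S = {3, 4, 5, 7, 9}:
n :  0  1  2  3  4  5  6  7  8  9 10 11 12 13 14 15 16 17 18
G :  0  0  0  1  1  1  2  2  2  3  3  3  0  0  0  1  1  1  2
Stack A: G(18) = 2.
Stack B: G(7) = 2.
Combined Grundy value = 2 ⊕ 2 = 0.
A winning move leaves total XOR = 0, i.e. changes one component's Grundy value g to g ⊕ X where X is the current total.
Stack A: target g' = 2⊕0 = 2, but every legal move changes the Grundy value (mex property), so 0 moves.
Stack B: target g' = 2⊕0 = 2, but every legal move changes the Grundy value (mex property), so 0 moves.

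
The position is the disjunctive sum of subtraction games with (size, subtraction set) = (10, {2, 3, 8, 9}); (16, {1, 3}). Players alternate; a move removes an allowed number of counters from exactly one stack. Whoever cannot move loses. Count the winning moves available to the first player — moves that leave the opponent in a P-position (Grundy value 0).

1

Stack A, S = {2, 3, 8, 9}:
G(0) = 0
G(1) = mex{} = 0
G(2) = mex{0} = 1
G(3) = mex{0,0} = 1
G(4) = mex{1,0} = 2
G(5) = mex{1,1} = 0
G(6) = mex{2,1} = 0
G(7) = mex{0,2} = 1
G(8) = mex{0,0,0} = 1
G(9) = mex{1,0,0,0} = 2
G(10) = mex{1,1,1,0} = 2
G_A(10) = 2.
Stack B, S = {1, 3}:
G(0) = 0
G(1) = mex{0} = 1
G(2) = mex{1} = 0
G(3) = mex{0,0} = 1
G(4) = mex{1,1} = 0
G(5) = mex{0,0} = 1
G(6) = mex{1,1} = 0
G(7) = mex{0,0} = 1
G(8) = mex{1,1} = 0
G(9) = mex{0,0} = 1
G(10) = mex{1,1} = 0
G(11) = mex{0,0} = 1
G(12) = mex{1,1} = 0
G(13) = mex{0,0} = 1
G(14) = mex{1,1} = 0
G(15) = mex{0,0} = 1
G(16) = mex{1,1} = 0
G_B(16) = 0.
Combined Grundy value = 2 ⊕ 0 = 2.
A winning move leaves total XOR = 0, i.e. changes one component's Grundy value g to g ⊕ X where X is the current total.
Stack A: need g' = 2⊕2 = 0. Options: 10−2→G=1, 10−3→G=1, 10−8→G=1, 10−9→G=0. Hits: 1.
Stack B: need g' = 0⊕2 = 2. Options: 16−1→G=1, 16−3→G=1. Hits: 0.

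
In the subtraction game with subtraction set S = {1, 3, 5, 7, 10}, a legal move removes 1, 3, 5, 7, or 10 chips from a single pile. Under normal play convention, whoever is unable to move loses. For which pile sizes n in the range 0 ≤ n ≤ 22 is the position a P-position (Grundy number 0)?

0, 2, 4, 6, 8, 17, 19, 21

G(0) = 0
G(1) = mex{0} = 1
G(2) = mex{1} = 0
G(3) = mex{0,0} = 1
G(4) = mex{1,1} = 0
G(5) = mex{0,0,0} = 1
G(6) = mex{1,1,1} = 0
G(7) = mex{0,0,0,0} = 1
G(8) = mex{1,1,1,1} = 0
G(9) = mex{0,0,0,0} = 1
G(10) = mex{1,1,1,1,0} = 2
G(11) = mex{2,0,0,0,1} = 3
G(12) = mex{3,1,1,1,0} = 2
G(13) = mex{2,2,0,0,1} = 3
G(14) = mex{3,3,1,1,0} = 2
G(15) = mex{2,2,2,0,1} = 3
G(16) = mex{3,3,3,1,0} = 2
G(17) = mex{2,2,2,2,1} = 0
G(18) = mex{0,3,3,3,0} = 1
G(19) = mex{1,2,2,2,1} = 0
G(20) = mex{0,0,3,3,2} = 1
G(21) = mex{1,1,2,2,3} = 0
G(22) = mex{0,0,0,3,2} = 1
P-positions are exactly the n with G(n) = 0.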